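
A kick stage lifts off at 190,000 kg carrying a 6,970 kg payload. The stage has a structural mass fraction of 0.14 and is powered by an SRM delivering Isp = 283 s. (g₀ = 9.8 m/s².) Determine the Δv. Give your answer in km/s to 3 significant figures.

Stage wet mass = m₀ − payload = 190,000 − 6,970 = 183,030 kg.
Stage dry mass = ε × stage wet mass = 0.14 × 183,030 = 25,624.2 kg.
Burnout mass m_f = stage dry + payload = 25,624.2 + 6,970 = 32,594.2 kg.
v_e = Isp · g₀ = 283 × 9.8 = 2773.4 m/s.
Using Δv = v_e ln(m₀/m_f): Δv = v_e · ln(190,000/32,594.2) = 2773.4 × ln(5.829) = 2773.4 × 1.7629 ≈ 4889 m/s.

Δv ≈ 4.89 km/s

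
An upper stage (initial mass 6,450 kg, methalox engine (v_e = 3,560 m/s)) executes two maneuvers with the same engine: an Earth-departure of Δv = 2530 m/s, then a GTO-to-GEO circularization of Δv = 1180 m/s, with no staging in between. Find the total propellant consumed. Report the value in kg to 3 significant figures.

total propellant consumed ≈ 4180 kg

After the first burn: m = 6450 × exp(−2530/3560.0) = 6450 × 0.49131 = 3,168.95 kg.
After the second burn: m = 3,168.95 × exp(−1180/3560.0) = 3,168.95 × 0.71787 = 2,274.89 kg.
Total propellant = m₀ − m_final = 6450 − 2,274.89 = 4,175.11 kg.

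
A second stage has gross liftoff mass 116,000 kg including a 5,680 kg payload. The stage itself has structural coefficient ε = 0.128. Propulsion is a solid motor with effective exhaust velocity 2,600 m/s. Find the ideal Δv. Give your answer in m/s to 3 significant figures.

Δv ≈ 4600 m/s

Stage wet mass = m₀ − payload = 116,000 − 5,680 = 110,320 kg.
Stage dry mass = ε × stage wet mass = 0.128 × 110,320 = 14,121 kg.
Burnout mass m_f = stage dry + payload = 14,121 + 5,680 = 19,801 kg.
Rocket equation: Δv = v_e · ln(116,000/19,801) = 2600.0 × ln(5.858) = 2600.0 × 1.7679 ≈ 4596 m/s.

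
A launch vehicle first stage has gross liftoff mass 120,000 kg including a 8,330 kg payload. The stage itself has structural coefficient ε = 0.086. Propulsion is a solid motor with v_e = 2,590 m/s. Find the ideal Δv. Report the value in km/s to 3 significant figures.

Δv ≈ 4.92 km/s

Stage wet mass = m₀ − payload = 120,000 − 8,330 = 111,670 kg.
Stage dry mass = ε × stage wet mass = 0.086 × 111,670 = 9,603.62 kg.
Burnout mass m_f = stage dry + payload = 9,603.62 + 8,330 = 17,933.62 kg.
Using Δv = v_e ln(m₀/m_f): Δv = v_e · ln(120,000/17,933.62) = 2590.0 × ln(6.691) = 2590.0 × 1.9008 ≈ 4923 m/s.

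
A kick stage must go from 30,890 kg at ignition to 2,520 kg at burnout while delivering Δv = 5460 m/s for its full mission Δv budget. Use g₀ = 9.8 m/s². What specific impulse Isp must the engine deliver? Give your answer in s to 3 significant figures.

Isp ≈ 222 s

ln(m₀/m_f) = ln(30890/2520) = ln(12.26) = 2.5062.
From the ideal rocket equation, v_e = Δv / ln(m₀/m_f) = 5460 / 2.5062 = 2178.6 m/s.
Isp = v_e / g₀ = 2178.6 / 9.8 = 222.3 s.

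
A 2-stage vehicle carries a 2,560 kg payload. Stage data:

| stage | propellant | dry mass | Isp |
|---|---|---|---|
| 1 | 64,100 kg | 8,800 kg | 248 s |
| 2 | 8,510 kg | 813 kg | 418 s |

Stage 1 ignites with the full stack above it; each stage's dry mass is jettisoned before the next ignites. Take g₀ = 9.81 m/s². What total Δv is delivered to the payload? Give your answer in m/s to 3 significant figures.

Δv ≈ 8600 m/s

Ignition mass of stage 1 = 64,100+8,800 + 8,510+813 + 2,560 = 84,783 kg.
Stage 1: m₀ = 84,783 kg, m_f = 84,783 − 64,100 = 20,683 kg; Δv = 248×9.81×ln(4.099) = 2432.9×1.4108 ≈ 3432 m/s.
Stage 2: m₀ = 11,883 kg, m_f = 11,883 − 8,510 = 3,373 kg; Δv = 418×9.81×ln(3.523) = 4100.6×1.2593 ≈ 5164 m/s.
Total Δv = 3432 + 5164 = 8596 m/s.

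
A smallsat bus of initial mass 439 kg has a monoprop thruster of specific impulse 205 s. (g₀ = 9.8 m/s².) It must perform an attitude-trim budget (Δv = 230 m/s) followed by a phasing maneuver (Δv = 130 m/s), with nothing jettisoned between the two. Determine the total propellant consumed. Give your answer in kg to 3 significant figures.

v_e = Isp · g₀ = 205 × 9.8 = 2009.0 m/s.
After the first burn: m = 439 × exp(−230/2009.0) = 439 × 0.89183 = 391.513 kg.
After the second burn: m = 391.513 × exp(−130/2009.0) = 391.513 × 0.93734 = 366.981 kg.
Total propellant = m₀ − m_final = 439 − 366.981 = 72.019 kg.

total propellant consumed ≈ 72.0 kg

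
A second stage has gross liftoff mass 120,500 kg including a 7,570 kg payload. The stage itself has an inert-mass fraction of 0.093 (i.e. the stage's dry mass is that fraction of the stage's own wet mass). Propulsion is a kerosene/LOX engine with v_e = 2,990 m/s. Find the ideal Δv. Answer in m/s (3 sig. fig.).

Δv ≈ 5670 m/s

Stage wet mass = m₀ − payload = 120,500 − 7,570 = 112,930 kg.
Stage dry mass = ε × stage wet mass = 0.093 × 112,930 = 10,502.5 kg.
Burnout mass m_f = stage dry + payload = 10,502.5 + 7,570 = 18,072.5 kg.
Using Δv = v_e ln(m₀/m_f): Δv = v_e · ln(120,500/18,072.5) = 2990.0 × ln(6.668) = 2990.0 × 1.8973 ≈ 5673 m/s.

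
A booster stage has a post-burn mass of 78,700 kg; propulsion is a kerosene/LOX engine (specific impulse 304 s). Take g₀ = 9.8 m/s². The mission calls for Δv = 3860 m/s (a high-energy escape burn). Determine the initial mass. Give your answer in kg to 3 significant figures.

v_e = Isp · g₀ = 304 × 9.8 = 2979.2 m/s.
From the ideal rocket equation, m₀/m_f = exp(Δv / v_e) = exp(3860 / 2979.2) = exp(1.2956) = 3.6534.
m₀ = m_f × 3.6534 = 78,700 × 3.6534 = 287,523 kg.

initial mass ≈ 288000 kg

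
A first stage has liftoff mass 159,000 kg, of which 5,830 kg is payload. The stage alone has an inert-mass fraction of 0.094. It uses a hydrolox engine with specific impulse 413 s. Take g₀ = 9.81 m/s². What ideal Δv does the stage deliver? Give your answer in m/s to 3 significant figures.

Stage wet mass = m₀ − payload = 159,000 − 5,830 = 153,170 kg.
Stage dry mass = ε × stage wet mass = 0.094 × 153,170 = 14,398 kg.
Burnout mass m_f = stage dry + payload = 14,398 + 5,830 = 20,228 kg.
v_e = Isp · g₀ = 413 × 9.81 = 4051.5 m/s.
Δv = v_e · ln(159,000/20,228) = 4051.5 × ln(7.86) = 4051.5 × 2.0618 ≈ 8354 m/s.

Δv ≈ 8350 m/s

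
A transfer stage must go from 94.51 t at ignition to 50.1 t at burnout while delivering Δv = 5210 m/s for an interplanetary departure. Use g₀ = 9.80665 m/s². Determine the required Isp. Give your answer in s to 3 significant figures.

ln(m₀/m_f) = ln(94510/50100) = ln(1.886) = 0.6347.
Rocket equation: v_e = Δv / ln(m₀/m_f) = 5210 / 0.6347 = 8208.8 m/s.
Isp = v_e / g₀ = 8208.8 / 9.80665 = 837.1 s.

Isp ≈ 837 s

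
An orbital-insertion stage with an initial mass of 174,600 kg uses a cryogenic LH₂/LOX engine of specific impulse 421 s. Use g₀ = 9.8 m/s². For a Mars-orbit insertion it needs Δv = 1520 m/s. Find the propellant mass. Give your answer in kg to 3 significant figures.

v_e = Isp · g₀ = 421 × 9.8 = 4125.8 m/s.
m₀/m_f = exp(Δv / v_e) = exp(1520 / 4125.8) = exp(0.3684) = 1.4454.
m_f = 174,600 / 1.4454 = 120,797 kg, so propellant = m₀ − m_f = 174,600 − 120,797 = 53,803 kg.

propellant mass ≈ 53800 kg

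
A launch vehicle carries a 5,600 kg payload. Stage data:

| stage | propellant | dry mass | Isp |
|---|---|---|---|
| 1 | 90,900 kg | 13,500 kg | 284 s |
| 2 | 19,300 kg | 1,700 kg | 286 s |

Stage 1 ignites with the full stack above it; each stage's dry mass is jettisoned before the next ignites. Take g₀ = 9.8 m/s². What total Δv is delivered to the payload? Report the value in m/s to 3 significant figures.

Δv ≈ 6920 m/s

Ignition mass of stage 1 = 90,900+13,500 + 19,300+1,700 + 5,600 = 131,000 kg.
Stage 1: m₀ = 131,000 kg, m_f = 131,000 − 90,900 = 40,100 kg; Δv = 284×9.8×ln(3.267) = 2783.2×1.1838 ≈ 3295 m/s.
Stage 2: m₀ = 26,600 kg, m_f = 26,600 − 19,300 = 7,300 kg; Δv = 286×9.8×ln(3.644) = 2802.8×1.2930 ≈ 3624 m/s.
Total Δv = 3295 + 3624 = 6919 m/s.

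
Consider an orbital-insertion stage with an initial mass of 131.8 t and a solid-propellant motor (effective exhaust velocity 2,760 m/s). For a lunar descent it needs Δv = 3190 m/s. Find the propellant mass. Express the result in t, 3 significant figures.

m₀/m_f = exp(Δv / v_e) = exp(3190 / 2760.0) = exp(1.1558) = 3.1766.
m_f = 131.8 / 3.1766 = 41.4909 t, so propellant = m₀ − m_f = 131.8 − 41.4909 = 90.3091 t.

propellant mass ≈ 90.3 t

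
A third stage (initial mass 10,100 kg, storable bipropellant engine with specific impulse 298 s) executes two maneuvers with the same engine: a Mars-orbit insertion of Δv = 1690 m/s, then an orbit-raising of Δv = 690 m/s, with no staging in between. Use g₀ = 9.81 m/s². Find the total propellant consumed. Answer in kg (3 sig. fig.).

total propellant consumed ≈ 5630 kg

v_e = Isp · g₀ = 298 × 9.81 = 2923.4 m/s.
After the first burn: m = 10100 × exp(−1690/2923.4) = 10100 × 0.56096 = 5,665.7 kg.
After the second burn: m = 5,665.7 × exp(−690/2923.4) = 5,665.7 × 0.78976 = 4,474.54 kg.
Total propellant = m₀ − m_final = 10100 − 4,474.54 = 5,625.46 kg.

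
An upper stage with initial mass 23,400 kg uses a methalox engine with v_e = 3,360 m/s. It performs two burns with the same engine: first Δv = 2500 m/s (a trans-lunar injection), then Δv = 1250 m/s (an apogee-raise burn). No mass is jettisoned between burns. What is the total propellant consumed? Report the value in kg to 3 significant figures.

After the first burn: m = 23400 × exp(−2500/3360.0) = 23400 × 0.47519 = 11,119.4 kg.
After the second burn: m = 11,119.4 × exp(−1250/3360.0) = 11,119.4 × 0.68934 = 7,665.05 kg.
Total propellant = m₀ − m_final = 23400 − 7,665.05 = 15,734.95 kg.

total propellant consumed ≈ 15700 kg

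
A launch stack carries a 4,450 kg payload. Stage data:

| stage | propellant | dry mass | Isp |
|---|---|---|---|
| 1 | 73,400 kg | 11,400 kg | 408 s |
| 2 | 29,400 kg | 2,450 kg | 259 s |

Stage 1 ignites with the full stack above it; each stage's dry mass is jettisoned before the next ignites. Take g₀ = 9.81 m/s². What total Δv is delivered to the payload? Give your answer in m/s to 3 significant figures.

Ignition mass of stage 1 = 73,400+11,400 + 29,400+2,450 + 4,450 = 121,100 kg.
Stage 1: m₀ = 121,100 kg, m_f = 121,100 − 73,400 = 47,700 kg; Δv = 408×9.81×ln(2.539) = 4002.5×0.9317 ≈ 3729 m/s.
Stage 2: m₀ = 36,300 kg, m_f = 36,300 − 29,400 = 6,900 kg; Δv = 259×9.81×ln(5.261) = 2540.8×1.6603 ≈ 4218 m/s.
Total Δv = 3729 + 4218 = 7947 m/s.

Δv ≈ 7950 m/s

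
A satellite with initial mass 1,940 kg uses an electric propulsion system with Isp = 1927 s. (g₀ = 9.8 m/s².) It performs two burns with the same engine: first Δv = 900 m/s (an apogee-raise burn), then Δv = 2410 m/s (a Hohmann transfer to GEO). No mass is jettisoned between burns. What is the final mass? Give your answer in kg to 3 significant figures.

final mass ≈ 1630 kg

v_e = Isp · g₀ = 1927 × 9.8 = 18884.6 m/s.
After the first burn: m = 1940 × exp(−900/18884.6) = 1940 × 0.95346 = 1,849.71 kg.
After the second burn: m = 1,849.71 × exp(−2410/18884.6) = 1,849.71 × 0.88019 = 1,628.1 kg.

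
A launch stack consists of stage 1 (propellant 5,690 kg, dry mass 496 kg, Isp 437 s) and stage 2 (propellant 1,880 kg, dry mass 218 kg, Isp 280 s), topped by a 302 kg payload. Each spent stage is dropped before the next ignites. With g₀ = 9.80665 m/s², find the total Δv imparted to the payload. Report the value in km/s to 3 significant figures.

Ignition mass of stage 1 = 5,690+496 + 1,880+218 + 302 = 8,586 kg.
Stage 1: m₀ = 8,586 kg, m_f = 8,586 − 5,690 = 2,896 kg; Δv = 437×9.80665×ln(2.965) = 4285.5×1.0868 ≈ 4657 m/s.
Stage 2: m₀ = 2,400 kg, m_f = 2,400 − 1,880 = 520 kg; Δv = 280×9.80665×ln(4.615) = 2745.9×1.5294 ≈ 4200 m/s.
Total Δv = 4657 + 4200 = 8857 m/s.

Δv ≈ 8.86 km/s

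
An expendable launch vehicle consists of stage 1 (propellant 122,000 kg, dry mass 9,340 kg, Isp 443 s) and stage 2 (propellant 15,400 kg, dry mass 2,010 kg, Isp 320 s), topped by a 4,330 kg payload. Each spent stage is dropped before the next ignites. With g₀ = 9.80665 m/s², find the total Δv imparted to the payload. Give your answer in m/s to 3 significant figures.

Δv ≈ 10800 m/s

Ignition mass of stage 1 = 122,000+9,340 + 15,400+2,010 + 4,330 = 153,080 kg.
Stage 1: m₀ = 153,080 kg, m_f = 153,080 − 122,000 = 31,080 kg; Δv = 443×9.80665×ln(4.925) = 4344.3×1.5944 ≈ 6927 m/s.
Stage 2: m₀ = 21,740 kg, m_f = 21,740 − 15,400 = 6,340 kg; Δv = 320×9.80665×ln(3.429) = 3138.1×1.2323 ≈ 3867 m/s.
Total Δv = 6927 + 3867 = 10794 m/s.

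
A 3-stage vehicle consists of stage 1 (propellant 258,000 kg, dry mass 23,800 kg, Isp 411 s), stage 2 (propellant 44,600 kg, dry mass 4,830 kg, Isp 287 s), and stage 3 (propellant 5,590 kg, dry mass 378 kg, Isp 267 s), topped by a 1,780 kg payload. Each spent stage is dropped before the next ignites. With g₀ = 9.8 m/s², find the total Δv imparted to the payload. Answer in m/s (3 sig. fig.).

Ignition mass of stage 1 = 258,000+23,800 + 44,600+4,830 + 5,590+378 + 1,780 = 338,978 kg.
Stage 1: m₀ = 338,978 kg, m_f = 338,978 − 258,000 = 80,978 kg; Δv = 411×9.8×ln(4.186) = 4027.8×1.4318 ≈ 5767 m/s.
Stage 2: m₀ = 57,178 kg, m_f = 57,178 − 44,600 = 12,578 kg; Δv = 287×9.8×ln(4.546) = 2812.6×1.5142 ≈ 4259 m/s.
Stage 3: m₀ = 7,748 kg, m_f = 7,748 − 5,590 = 2,158 kg; Δv = 267×9.8×ln(3.59) = 2616.6×1.2783 ≈ 3345 m/s.
Total Δv = 5767 + 4259 + 3345 = 13371 m/s.

Δv ≈ 13400 m/s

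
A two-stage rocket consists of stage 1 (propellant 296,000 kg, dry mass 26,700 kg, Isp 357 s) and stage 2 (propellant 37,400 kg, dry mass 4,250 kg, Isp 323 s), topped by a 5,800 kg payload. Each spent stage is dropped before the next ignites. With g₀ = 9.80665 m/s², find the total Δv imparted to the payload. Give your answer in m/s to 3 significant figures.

Δv ≈ 10500 m/s

Ignition mass of stage 1 = 296,000+26,700 + 37,400+4,250 + 5,800 = 370,150 kg.
Stage 1: m₀ = 370,150 kg, m_f = 370,150 − 296,000 = 74,150 kg; Δv = 357×9.80665×ln(4.992) = 3501.0×1.6078 ≈ 5629 m/s.
Stage 2: m₀ = 47,450 kg, m_f = 47,450 − 37,400 = 10,050 kg; Δv = 323×9.80665×ln(4.721) = 3167.5×1.5521 ≈ 4916 m/s.
Total Δv = 5629 + 4916 = 10545 m/s.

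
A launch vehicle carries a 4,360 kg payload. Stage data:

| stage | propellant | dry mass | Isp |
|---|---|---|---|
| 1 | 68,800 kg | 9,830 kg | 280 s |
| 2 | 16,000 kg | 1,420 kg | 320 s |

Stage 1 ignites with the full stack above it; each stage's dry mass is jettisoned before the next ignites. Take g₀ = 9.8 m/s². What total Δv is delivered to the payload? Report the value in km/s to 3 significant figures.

Ignition mass of stage 1 = 68,800+9,830 + 16,000+1,420 + 4,360 = 100,410 kg.
Stage 1: m₀ = 100,410 kg, m_f = 100,410 − 68,800 = 31,610 kg; Δv = 280×9.8×ln(3.177) = 2744.0×1.1558 ≈ 3171 m/s.
Stage 2: m₀ = 21,780 kg, m_f = 21,780 − 16,000 = 5,780 kg; Δv = 320×9.8×ln(3.768) = 3136.0×1.3266 ≈ 4160 m/s.
Total Δv = 3171 + 4160 = 7331 m/s.

Δv ≈ 7.33 km/s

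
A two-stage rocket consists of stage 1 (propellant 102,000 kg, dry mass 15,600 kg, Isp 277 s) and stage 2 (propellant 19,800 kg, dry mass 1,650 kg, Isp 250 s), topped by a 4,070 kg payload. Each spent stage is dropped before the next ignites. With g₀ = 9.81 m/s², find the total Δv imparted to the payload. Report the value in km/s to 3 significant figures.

Δv ≈ 7.06 km/s

Ignition mass of stage 1 = 102,000+15,600 + 19,800+1,650 + 4,070 = 143,120 kg.
Stage 1: m₀ = 143,120 kg, m_f = 143,120 − 102,000 = 41,120 kg; Δv = 277×9.81×ln(3.481) = 2717.4×1.2472 ≈ 3389 m/s.
Stage 2: m₀ = 25,520 kg, m_f = 25,520 − 19,800 = 5,720 kg; Δv = 250×9.81×ln(4.462) = 2452.5×1.4955 ≈ 3668 m/s.
Total Δv = 3389 + 3668 = 7057 m/s.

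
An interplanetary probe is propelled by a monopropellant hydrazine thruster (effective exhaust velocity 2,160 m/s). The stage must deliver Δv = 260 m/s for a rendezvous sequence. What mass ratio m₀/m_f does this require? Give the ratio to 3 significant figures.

By the Tsiolkovsky rocket equation, m₀/m_f = exp(Δv / v_e) = exp(260 / 2160.0) = exp(0.1204) = 1.1279.

mass ratio ≈ 1.13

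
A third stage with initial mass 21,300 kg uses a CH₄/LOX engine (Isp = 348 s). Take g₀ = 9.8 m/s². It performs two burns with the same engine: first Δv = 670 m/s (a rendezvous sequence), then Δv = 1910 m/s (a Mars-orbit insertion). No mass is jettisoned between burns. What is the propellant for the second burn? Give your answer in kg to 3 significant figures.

v_e = Isp · g₀ = 348 × 9.8 = 3410.4 m/s.
After the first burn: m = 21300 × exp(−670/3410.4) = 21300 × 0.82164 = 17,500.9 kg.
After the second burn: m = 17,500.9 × exp(−1910/3410.4) = 17,500.9 × 0.57118 = 9,996.16 kg.
Second-burn propellant = 17,500.9 − 9,996.16 = 7,504.74 kg.

propellant for the second burn ≈ 7500 kg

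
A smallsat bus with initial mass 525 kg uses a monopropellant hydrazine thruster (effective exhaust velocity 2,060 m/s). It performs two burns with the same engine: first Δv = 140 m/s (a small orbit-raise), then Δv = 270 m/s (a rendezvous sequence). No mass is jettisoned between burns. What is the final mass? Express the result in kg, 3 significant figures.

After the first burn: m = 525 × exp(−140/2060.0) = 525 × 0.93430 = 490.508 kg.
After the second burn: m = 490.508 × exp(−270/2060.0) = 490.508 × 0.87716 = 430.254 kg.

final mass ≈ 430 kg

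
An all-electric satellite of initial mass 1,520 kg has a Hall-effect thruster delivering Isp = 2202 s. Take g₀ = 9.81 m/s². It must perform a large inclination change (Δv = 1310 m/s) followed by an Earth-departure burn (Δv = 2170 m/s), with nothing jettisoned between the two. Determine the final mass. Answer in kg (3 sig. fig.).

final mass ≈ 1290 kg

v_e = Isp · g₀ = 2202 × 9.81 = 21601.6 m/s.
After the first burn: m = 1520 × exp(−1310/21601.6) = 1520 × 0.94116 = 1,430.56 kg.
After the second burn: m = 1,430.56 × exp(−2170/21601.6) = 1,430.56 × 0.90443 = 1,293.84 kg.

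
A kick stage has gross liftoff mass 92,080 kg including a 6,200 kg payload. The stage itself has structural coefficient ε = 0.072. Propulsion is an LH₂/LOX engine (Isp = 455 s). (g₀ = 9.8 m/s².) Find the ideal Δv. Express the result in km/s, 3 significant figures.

Stage wet mass = m₀ − payload = 92,080 − 6,200 = 85,880 kg.
Stage dry mass = ε × stage wet mass = 0.072 × 85,880 = 6,183.36 kg.
Burnout mass m_f = stage dry + payload = 6,183.36 + 6,200 = 12,383.36 kg.
v_e = Isp · g₀ = 455 × 9.8 = 4459.0 m/s.
Δv = v_e · ln(92,080/12,383.36) = 4459.0 × ln(7.436) = 4459.0 × 2.0063 ≈ 8946 m/s.

Δv ≈ 8.95 km/s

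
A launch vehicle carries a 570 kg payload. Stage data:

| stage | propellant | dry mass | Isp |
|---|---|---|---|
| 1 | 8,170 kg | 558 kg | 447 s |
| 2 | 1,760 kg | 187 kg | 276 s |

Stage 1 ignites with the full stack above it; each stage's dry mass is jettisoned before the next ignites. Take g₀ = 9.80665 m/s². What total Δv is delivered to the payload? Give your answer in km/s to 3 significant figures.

Δv ≈ 8.94 km/s

Ignition mass of stage 1 = 8,170+558 + 1,760+187 + 570 = 11,245 kg.
Stage 1: m₀ = 11,245 kg, m_f = 11,245 − 8,170 = 3,075 kg; Δv = 447×9.80665×ln(3.657) = 4383.6×1.2966 ≈ 5684 m/s.
Stage 2: m₀ = 2,517 kg, m_f = 2,517 − 1,760 = 757 kg; Δv = 276×9.80665×ln(3.325) = 2706.6×1.2015 ≈ 3252 m/s.
Total Δv = 5684 + 3252 = 8936 m/s.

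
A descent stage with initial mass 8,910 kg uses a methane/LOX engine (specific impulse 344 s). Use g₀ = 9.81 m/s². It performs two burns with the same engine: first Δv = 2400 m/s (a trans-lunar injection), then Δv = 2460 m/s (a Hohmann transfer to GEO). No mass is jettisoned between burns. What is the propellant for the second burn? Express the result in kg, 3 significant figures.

v_e = Isp · g₀ = 344 × 9.81 = 3374.6 m/s.
After the first burn: m = 8910 × exp(−2400/3374.6) = 8910 × 0.49106 = 4,375.34 kg.
After the second burn: m = 4,375.34 × exp(−2460/3374.6) = 4,375.34 × 0.48241 = 2,110.71 kg.
Second-burn propellant = 4,375.34 − 2,110.71 = 2,264.63 kg.

propellant for the second burn ≈ 2260 kg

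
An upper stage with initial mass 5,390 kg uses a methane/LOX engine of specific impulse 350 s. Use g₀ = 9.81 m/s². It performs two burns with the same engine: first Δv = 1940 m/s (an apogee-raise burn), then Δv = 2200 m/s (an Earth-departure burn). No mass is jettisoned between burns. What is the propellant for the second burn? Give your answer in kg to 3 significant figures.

v_e = Isp · g₀ = 350 × 9.81 = 3433.5 m/s.
After the first burn: m = 5390 × exp(−1940/3433.5) = 5390 × 0.56835 = 3,063.41 kg.
After the second burn: m = 3,063.41 × exp(−2200/3433.5) = 3,063.41 × 0.52690 = 1,614.11 kg.
Second-burn propellant = 3,063.41 − 1,614.11 = 1,449.3 kg.

propellant for the second burn ≈ 1450 kg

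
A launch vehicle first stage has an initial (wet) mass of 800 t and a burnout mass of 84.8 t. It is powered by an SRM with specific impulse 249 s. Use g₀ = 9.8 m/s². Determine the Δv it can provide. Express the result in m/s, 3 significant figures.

Δv ≈ 5480 m/s

v_e = Isp · g₀ = 249 × 9.8 = 2440.2 m/s.
Δv = v_e · ln(m₀/m_f) = 2440.2 × ln(9.434) = 2440.2 × 2.2443 ≈ 5476.6 m/s.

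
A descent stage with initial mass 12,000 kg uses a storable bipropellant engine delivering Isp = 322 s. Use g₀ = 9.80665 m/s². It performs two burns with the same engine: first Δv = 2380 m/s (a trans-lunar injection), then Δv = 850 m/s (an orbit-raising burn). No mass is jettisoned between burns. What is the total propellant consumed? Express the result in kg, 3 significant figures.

total propellant consumed ≈ 7690 kg

v_e = Isp · g₀ = 322 × 9.80665 = 3157.7 m/s.
After the first burn: m = 12000 × exp(−2380/3157.7) = 12000 × 0.47062 = 5,647.44 kg.
After the second burn: m = 5,647.44 × exp(−850/3157.7) = 5,647.44 × 0.76401 = 4,314.7 kg.
Total propellant = m₀ − m_final = 12000 − 4,314.7 = 7,685.3 kg.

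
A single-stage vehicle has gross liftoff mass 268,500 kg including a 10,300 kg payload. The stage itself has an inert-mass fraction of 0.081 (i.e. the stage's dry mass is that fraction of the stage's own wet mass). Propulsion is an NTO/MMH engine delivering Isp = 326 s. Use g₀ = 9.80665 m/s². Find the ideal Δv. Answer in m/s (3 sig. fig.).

Δv ≈ 6880 m/s

Stage wet mass = m₀ − payload = 268,500 − 10,300 = 258,200 kg.
Stage dry mass = ε × stage wet mass = 0.081 × 258,200 = 20,914.2 kg.
Burnout mass m_f = stage dry + payload = 20,914.2 + 10,300 = 31,214.2 kg.
v_e = Isp · g₀ = 326 × 9.80665 = 3197.0 m/s.
Δv = v_e · ln(268,500/31,214.2) = 3197.0 × ln(8.602) = 3197.0 × 2.1520 ≈ 6880 m/s.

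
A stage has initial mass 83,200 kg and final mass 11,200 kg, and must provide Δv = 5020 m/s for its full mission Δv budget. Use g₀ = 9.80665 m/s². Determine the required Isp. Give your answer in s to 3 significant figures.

ln(m₀/m_f) = ln(83200/11200) = ln(7.429) = 2.0053.
Rocket equation: v_e = Δv / ln(m₀/m_f) = 5020 / 2.0053 = 2503.3 m/s.
Isp = v_e / g₀ = 2503.3 / 9.80665 = 255.3 s.

Isp ≈ 255 s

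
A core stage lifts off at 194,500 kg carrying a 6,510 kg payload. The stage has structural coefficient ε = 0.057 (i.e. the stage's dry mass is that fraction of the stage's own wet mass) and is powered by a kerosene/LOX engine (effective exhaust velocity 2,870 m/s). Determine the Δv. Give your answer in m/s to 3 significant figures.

Δv ≈ 6960 m/s

Stage wet mass = m₀ − payload = 194,500 − 6,510 = 187,990 kg.
Stage dry mass = ε × stage wet mass = 0.057 × 187,990 = 10,715.4 kg.
Burnout mass m_f = stage dry + payload = 10,715.4 + 6,510 = 17,225.4 kg.
By the Tsiolkovsky rocket equation, Δv = v_e · ln(194,500/17,225.4) = 2870.0 × ln(11.29) = 2870.0 × 2.4240 ≈ 6957 m/s.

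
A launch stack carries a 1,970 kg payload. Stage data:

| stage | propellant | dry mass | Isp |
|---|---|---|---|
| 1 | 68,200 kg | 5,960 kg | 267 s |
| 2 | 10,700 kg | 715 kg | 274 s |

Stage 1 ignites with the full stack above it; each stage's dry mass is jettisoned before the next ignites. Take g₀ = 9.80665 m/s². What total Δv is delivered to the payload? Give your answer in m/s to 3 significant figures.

Ignition mass of stage 1 = 68,200+5,960 + 10,700+715 + 1,970 = 87,545 kg.
Stage 1: m₀ = 87,545 kg, m_f = 87,545 − 68,200 = 19,345 kg; Δv = 267×9.80665×ln(4.525) = 2618.4×1.5097 ≈ 3953 m/s.
Stage 2: m₀ = 13,385 kg, m_f = 13,385 − 10,700 = 2,685 kg; Δv = 274×9.80665×ln(4.985) = 2687.0×1.6065 ≈ 4317 m/s.
Total Δv = 3953 + 4317 = 8270 m/s.

Δv ≈ 8270 m/s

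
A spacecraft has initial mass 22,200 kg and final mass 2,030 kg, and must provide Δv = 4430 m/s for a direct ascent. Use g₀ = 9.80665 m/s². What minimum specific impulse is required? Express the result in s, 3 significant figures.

Isp ≈ 189 s

ln(m₀/m_f) = ln(22200/2030) = ln(10.94) = 2.3921.
From the ideal rocket equation, v_e = Δv / ln(m₀/m_f) = 4430 / 2.3921 = 1852.0 m/s.
Isp = v_e / g₀ = 1852.0 / 9.80665 = 188.8 s.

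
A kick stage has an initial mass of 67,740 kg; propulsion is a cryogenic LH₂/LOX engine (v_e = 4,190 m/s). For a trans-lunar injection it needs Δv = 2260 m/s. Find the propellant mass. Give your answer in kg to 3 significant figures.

From the ideal rocket equation, m₀/m_f = exp(Δv / v_e) = exp(2260 / 4190.0) = exp(0.5394) = 1.7149.
m_f = 67,740 / 1.7149 = 39,500.8 kg, so propellant = m₀ − m_f = 67,740 − 39,500.8 = 28,239.2 kg.

propellant mass ≈ 28200 kg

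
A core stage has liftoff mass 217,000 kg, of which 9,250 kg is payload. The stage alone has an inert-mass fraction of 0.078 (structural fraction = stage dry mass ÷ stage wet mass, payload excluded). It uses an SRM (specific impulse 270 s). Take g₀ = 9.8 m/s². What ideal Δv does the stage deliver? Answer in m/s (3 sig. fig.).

Δv ≈ 5670 m/s

Stage wet mass = m₀ − payload = 217,000 − 9,250 = 207,750 kg.
Stage dry mass = ε × stage wet mass = 0.078 × 207,750 = 16,204.5 kg.
Burnout mass m_f = stage dry + payload = 16,204.5 + 9,250 = 25,454.5 kg.
v_e = Isp · g₀ = 270 × 9.8 = 2646.0 m/s.
Δv = v_e · ln(217,000/25,454.5) = 2646.0 × ln(8.525) = 2646.0 × 2.1430 ≈ 5670 m/s.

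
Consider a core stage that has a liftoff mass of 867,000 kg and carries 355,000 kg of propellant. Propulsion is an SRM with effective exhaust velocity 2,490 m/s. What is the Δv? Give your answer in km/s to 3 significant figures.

Δv ≈ 1.31 km/s

m_f = m₀ − m_prop = 867,000 − 355,000 = 512,000 kg.
Δv = v_e · ln(m₀/m_f) = 2490.0 × ln(1.693) = 2490.0 × 0.5267 ≈ 1311.5 m/s.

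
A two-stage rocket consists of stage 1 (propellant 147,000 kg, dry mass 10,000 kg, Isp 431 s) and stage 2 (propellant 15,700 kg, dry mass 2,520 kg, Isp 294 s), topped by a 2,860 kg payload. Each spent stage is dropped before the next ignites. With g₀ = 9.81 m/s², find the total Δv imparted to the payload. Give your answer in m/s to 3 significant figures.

Ignition mass of stage 1 = 147,000+10,000 + 15,700+2,520 + 2,860 = 178,080 kg.
Stage 1: m₀ = 178,080 kg, m_f = 178,080 − 147,000 = 31,080 kg; Δv = 431×9.81×ln(5.73) = 4228.1×1.7457 ≈ 7381 m/s.
Stage 2: m₀ = 21,080 kg, m_f = 21,080 − 15,700 = 5,380 kg; Δv = 294×9.81×ln(3.918) = 2884.1×1.3656 ≈ 3939 m/s.
Total Δv = 7381 + 3939 = 11320 m/s.

Δv ≈ 11300 m/s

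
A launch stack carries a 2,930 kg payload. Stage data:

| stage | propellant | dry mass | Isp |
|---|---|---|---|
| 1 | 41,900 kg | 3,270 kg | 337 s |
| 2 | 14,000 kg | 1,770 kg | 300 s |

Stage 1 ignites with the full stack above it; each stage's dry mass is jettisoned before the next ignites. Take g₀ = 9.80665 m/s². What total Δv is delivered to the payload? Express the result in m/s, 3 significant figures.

Ignition mass of stage 1 = 41,900+3,270 + 14,000+1,770 + 2,930 = 63,870 kg.
Stage 1: m₀ = 63,870 kg, m_f = 63,870 − 41,900 = 21,970 kg; Δv = 337×9.80665×ln(2.907) = 3304.8×1.0672 ≈ 3527 m/s.
Stage 2: m₀ = 18,700 kg, m_f = 18,700 − 14,000 = 4,700 kg; Δv = 300×9.80665×ln(3.979) = 2942.0×1.3810 ≈ 4063 m/s.
Total Δv = 3527 + 4063 = 7590 m/s.

Δv ≈ 7590 m/s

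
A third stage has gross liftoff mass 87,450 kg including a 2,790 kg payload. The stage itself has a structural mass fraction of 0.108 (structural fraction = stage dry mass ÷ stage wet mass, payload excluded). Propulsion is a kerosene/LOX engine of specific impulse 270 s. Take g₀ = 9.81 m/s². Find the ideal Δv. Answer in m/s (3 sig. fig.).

Stage wet mass = m₀ − payload = 87,450 − 2,790 = 84,660 kg.
Stage dry mass = ε × stage wet mass = 0.108 × 84,660 = 9,143.28 kg.
Burnout mass m_f = stage dry + payload = 9,143.28 + 2,790 = 11,933.28 kg.
v_e = Isp · g₀ = 270 × 9.81 = 2648.7 m/s.
From the ideal rocket equation, Δv = v_e · ln(87,450/11,933.28) = 2648.7 × ln(7.328) = 2648.7 × 1.9917 ≈ 5276 m/s.

Δv ≈ 5280 m/s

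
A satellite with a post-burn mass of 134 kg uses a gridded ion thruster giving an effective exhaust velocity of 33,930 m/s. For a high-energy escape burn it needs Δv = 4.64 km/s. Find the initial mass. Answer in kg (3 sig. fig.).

Using Δv = v_e ln(m₀/m_f): m₀/m_f = exp(Δv / v_e) = exp(4640 / 33930.0) = exp(0.1368) = 1.1465.
m₀ = m_f × 1.1465 = 134 × 1.1465 = 153.631 kg.

initial mass ≈ 154 kg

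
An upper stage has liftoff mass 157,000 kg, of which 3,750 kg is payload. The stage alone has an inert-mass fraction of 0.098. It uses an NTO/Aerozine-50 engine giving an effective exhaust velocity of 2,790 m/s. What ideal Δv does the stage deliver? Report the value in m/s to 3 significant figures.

Δv ≈ 5930 m/s

Stage wet mass = m₀ − payload = 157,000 − 3,750 = 153,250 kg.
Stage dry mass = ε × stage wet mass = 0.098 × 153,250 = 15,018.5 kg.
Burnout mass m_f = stage dry + payload = 15,018.5 + 3,750 = 18,768.5 kg.
Rocket equation: Δv = v_e · ln(157,000/18,768.5) = 2790.0 × ln(8.365) = 2790.0 × 2.1241 ≈ 5926 m/s.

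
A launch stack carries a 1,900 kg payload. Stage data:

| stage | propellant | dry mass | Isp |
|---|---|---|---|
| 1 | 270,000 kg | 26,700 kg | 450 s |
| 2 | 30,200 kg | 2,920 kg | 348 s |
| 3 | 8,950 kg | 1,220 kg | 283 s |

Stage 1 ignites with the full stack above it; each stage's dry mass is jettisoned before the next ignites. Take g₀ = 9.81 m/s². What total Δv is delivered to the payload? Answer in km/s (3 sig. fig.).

Δv ≈ 14.4 km/s

Ignition mass of stage 1 = 270,000+26,700 + 30,200+2,920 + 8,950+1,220 + 1,900 = 341,890 kg.
Stage 1: m₀ = 341,890 kg, m_f = 341,890 − 270,000 = 71,890 kg; Δv = 450×9.81×ln(4.756) = 4414.5×1.5594 ≈ 6884 m/s.
Stage 2: m₀ = 45,190 kg, m_f = 45,190 − 30,200 = 14,990 kg; Δv = 348×9.81×ln(3.015) = 3413.9×1.1035 ≈ 3767 m/s.
Stage 3: m₀ = 12,070 kg, m_f = 12,070 − 8,950 = 3,120 kg; Δv = 283×9.81×ln(3.869) = 2776.2×1.3529 ≈ 3756 m/s.
Total Δv = 6884 + 3767 + 3756 = 14407 m/s.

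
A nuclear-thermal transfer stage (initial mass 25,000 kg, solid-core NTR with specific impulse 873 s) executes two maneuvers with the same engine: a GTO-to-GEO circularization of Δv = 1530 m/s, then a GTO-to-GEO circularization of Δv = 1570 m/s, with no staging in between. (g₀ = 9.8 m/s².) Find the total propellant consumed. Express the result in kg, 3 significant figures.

v_e = Isp · g₀ = 873 × 9.8 = 8555.4 m/s.
After the first burn: m = 25000 × exp(−1530/8555.4) = 25000 × 0.83624 = 20,906 kg.
After the second burn: m = 20,906 × exp(−1570/8555.4) = 20,906 × 0.83234 = 17,400.9 kg.
Total propellant = m₀ − m_final = 25000 − 17,400.9 = 7,599.1 kg.

total propellant consumed ≈ 7600 kg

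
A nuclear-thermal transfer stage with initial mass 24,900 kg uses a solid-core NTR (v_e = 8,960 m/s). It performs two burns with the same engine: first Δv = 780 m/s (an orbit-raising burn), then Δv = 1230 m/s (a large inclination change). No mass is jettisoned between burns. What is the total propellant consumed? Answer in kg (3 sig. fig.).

After the first burn: m = 24900 × exp(−780/8960.0) = 24900 × 0.91663 = 22,824.1 kg.
After the second burn: m = 22,824.1 × exp(−1230/8960.0) = 22,824.1 × 0.87173 = 19,896.5 kg.
Total propellant = m₀ − m_final = 24900 − 19,896.5 = 5,003.5 kg.

total propellant consumed ≈ 5000 kg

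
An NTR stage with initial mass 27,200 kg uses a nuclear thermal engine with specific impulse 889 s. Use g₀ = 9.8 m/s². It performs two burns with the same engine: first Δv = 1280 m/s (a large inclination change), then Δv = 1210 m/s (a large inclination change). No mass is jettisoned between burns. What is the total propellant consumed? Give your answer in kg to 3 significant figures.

total propellant consumed ≈ 6760 kg

v_e = Isp · g₀ = 889 × 9.8 = 8712.2 m/s.
After the first burn: m = 27200 × exp(−1280/8712.2) = 27200 × 0.86336 = 23,483.4 kg.
After the second burn: m = 23,483.4 × exp(−1210/8712.2) = 23,483.4 × 0.87033 = 20,438.3 kg.
Total propellant = m₀ − m_final = 27200 − 20,438.3 = 6,761.7 kg.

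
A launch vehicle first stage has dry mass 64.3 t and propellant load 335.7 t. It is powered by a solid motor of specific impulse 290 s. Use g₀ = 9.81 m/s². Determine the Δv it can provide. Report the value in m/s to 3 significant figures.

v_e = Isp · g₀ = 290 × 9.81 = 2844.9 m/s.
m₀ = m_dry + m_prop = 64.3 + 335.7 = 400 t.
Rocket equation: Δv = v_e · ln(m₀/m_f) = 2844.9 × ln(6.221) = 2844.9 × 1.8279 ≈ 5200.2 m/s.

Δv ≈ 5200 m/s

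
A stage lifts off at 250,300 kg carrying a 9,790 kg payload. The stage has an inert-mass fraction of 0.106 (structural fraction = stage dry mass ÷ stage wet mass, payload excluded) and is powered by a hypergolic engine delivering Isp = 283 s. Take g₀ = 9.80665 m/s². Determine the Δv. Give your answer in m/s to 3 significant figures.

Stage wet mass = m₀ − payload = 250,300 − 9,790 = 240,510 kg.
Stage dry mass = ε × stage wet mass = 0.106 × 240,510 = 25,494.1 kg.
Burnout mass m_f = stage dry + payload = 25,494.1 + 9,790 = 35,284.1 kg.
v_e = Isp · g₀ = 283 × 9.80665 = 2775.3 m/s.
Using Δv = v_e ln(m₀/m_f): Δv = v_e · ln(250,300/35,284.1) = 2775.3 × ln(7.094) = 2775.3 × 1.9592 ≈ 5437 m/s.

Δv ≈ 5440 m/s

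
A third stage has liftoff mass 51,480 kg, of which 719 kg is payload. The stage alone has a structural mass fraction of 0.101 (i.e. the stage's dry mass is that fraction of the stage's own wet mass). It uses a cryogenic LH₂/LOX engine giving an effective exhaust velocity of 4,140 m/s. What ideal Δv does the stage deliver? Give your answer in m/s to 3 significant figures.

Δv ≈ 9010 m/s

Stage wet mass = m₀ − payload = 51,480 − 719 = 50,761 kg.
Stage dry mass = ε × stage wet mass = 0.101 × 50,761 = 5,126.86 kg.
Burnout mass m_f = stage dry + payload = 5,126.86 + 719 = 5,845.86 kg.
Rocket equation: Δv = v_e · ln(51,480/5,845.86) = 4140.0 × ln(8.806) = 4140.0 × 2.1755 ≈ 9006 m/s.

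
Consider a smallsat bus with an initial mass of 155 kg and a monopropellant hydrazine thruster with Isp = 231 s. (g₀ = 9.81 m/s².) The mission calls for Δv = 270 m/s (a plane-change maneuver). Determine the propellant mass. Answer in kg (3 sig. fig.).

v_e = Isp · g₀ = 231 × 9.81 = 2266.1 m/s.
m₀/m_f = exp(Δv / v_e) = exp(270 / 2266.1) = exp(0.1191) = 1.1265.
m_f = 155 / 1.1265 = 137.594 kg, so propellant = m₀ − m_f = 155 − 137.594 = 17.406 kg.

propellant mass ≈ 17.4 kg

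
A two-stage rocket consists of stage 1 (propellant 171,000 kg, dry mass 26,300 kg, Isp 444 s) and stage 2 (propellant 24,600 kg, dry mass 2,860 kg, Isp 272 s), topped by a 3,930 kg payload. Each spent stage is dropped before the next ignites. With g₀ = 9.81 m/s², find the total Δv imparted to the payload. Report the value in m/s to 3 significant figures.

Ignition mass of stage 1 = 171,000+26,300 + 24,600+2,860 + 3,930 = 228,690 kg.
Stage 1: m₀ = 228,690 kg, m_f = 228,690 − 171,000 = 57,690 kg; Δv = 444×9.81×ln(3.964) = 4355.6×1.3773 ≈ 5999 m/s.
Stage 2: m₀ = 31,390 kg, m_f = 31,390 − 24,600 = 6,790 kg; Δv = 272×9.81×ln(4.623) = 2668.3×1.5310 ≈ 4085 m/s.
Total Δv = 5999 + 4085 = 10084 m/s.

Δv ≈ 10100 m/s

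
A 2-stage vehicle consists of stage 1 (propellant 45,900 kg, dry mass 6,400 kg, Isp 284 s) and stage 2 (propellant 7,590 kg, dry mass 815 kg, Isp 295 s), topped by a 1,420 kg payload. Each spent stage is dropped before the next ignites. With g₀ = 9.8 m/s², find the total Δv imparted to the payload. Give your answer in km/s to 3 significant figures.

Ignition mass of stage 1 = 45,900+6,400 + 7,590+815 + 1,420 = 62,125 kg.
Stage 1: m₀ = 62,125 kg, m_f = 62,125 − 45,900 = 16,225 kg; Δv = 284×9.8×ln(3.829) = 2783.2×1.3426 ≈ 3737 m/s.
Stage 2: m₀ = 9,825 kg, m_f = 9,825 − 7,590 = 2,235 kg; Δv = 295×9.8×ln(4.396) = 2891.0×1.4807 ≈ 4281 m/s.
Total Δv = 3737 + 4281 = 8018 m/s.

Δv ≈ 8.02 km/s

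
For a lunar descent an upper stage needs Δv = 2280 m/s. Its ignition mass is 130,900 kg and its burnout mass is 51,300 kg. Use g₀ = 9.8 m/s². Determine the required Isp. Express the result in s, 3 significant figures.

ln(m₀/m_f) = ln(130900/51300) = ln(2.552) = 0.9367.
v_e = Δv / ln(m₀/m_f) = 2280 / 0.9367 = 2434.0 m/s.
Isp = v_e / g₀ = 2434.0 / 9.8 = 248.4 s.

Isp ≈ 248 s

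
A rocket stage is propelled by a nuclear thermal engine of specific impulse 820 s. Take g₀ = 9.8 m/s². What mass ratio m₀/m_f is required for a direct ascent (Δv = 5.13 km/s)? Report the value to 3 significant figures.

v_e = Isp · g₀ = 820 × 9.8 = 8036.0 m/s.
m₀/m_f = exp(Δv / v_e) = exp(5130 / 8036.0) = exp(0.6384) = 1.8934.

mass ratio ≈ 1.89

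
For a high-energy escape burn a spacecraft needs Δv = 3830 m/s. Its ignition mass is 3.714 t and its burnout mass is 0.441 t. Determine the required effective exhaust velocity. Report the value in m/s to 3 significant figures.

v_e ≈ 1800 m/s

ln(m₀/m_f) = ln(3714/441) = ln(8.422) = 2.1308.
By the Tsiolkovsky rocket equation, v_e = Δv / ln(m₀/m_f) = 3830 / 2.1308 = 1797.4 m/s.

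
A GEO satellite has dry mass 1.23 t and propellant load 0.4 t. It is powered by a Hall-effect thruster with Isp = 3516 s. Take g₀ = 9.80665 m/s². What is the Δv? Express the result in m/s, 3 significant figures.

v_e = Isp · g₀ = 3516 × 9.80665 = 34480.2 m/s.
m₀ = m_dry + m_prop = 1.23 + 0.4 = 1.63 t.
Rocket equation: Δv = v_e · ln(m₀/m_f) = 34480.2 × ln(1.325) = 34480.2 × 0.2816 ≈ 9708.4 m/s.

Δv ≈ 9710 m/s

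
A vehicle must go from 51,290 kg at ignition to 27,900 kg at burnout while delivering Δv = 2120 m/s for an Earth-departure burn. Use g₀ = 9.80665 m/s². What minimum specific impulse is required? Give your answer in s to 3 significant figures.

ln(m₀/m_f) = ln(51290/27900) = ln(1.838) = 0.6089.
Using Δv = v_e ln(m₀/m_f): v_e = Δv / ln(m₀/m_f) = 2120 / 0.6089 = 3481.9 m/s.
Isp = v_e / g₀ = 3481.9 / 9.80665 = 355.1 s.

Isp ≈ 355 s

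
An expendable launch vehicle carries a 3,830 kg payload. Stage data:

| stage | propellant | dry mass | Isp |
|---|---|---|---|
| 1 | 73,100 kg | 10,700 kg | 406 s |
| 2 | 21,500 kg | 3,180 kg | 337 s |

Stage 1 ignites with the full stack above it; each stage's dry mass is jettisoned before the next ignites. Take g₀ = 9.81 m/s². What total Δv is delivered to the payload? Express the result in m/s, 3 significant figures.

Ignition mass of stage 1 = 73,100+10,700 + 21,500+3,180 + 3,830 = 112,310 kg.
Stage 1: m₀ = 112,310 kg, m_f = 112,310 − 73,100 = 39,210 kg; Δv = 406×9.81×ln(2.864) = 3982.9×1.0523 ≈ 4191 m/s.
Stage 2: m₀ = 28,510 kg, m_f = 28,510 − 21,500 = 7,010 kg; Δv = 337×9.81×ln(4.067) = 3306.0×1.4029 ≈ 4638 m/s.
Total Δv = 4191 + 4638 = 8829 m/s.

Δv ≈ 8830 m/s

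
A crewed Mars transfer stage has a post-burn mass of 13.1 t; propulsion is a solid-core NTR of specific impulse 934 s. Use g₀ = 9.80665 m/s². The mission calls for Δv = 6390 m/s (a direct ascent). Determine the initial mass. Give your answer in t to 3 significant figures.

initial mass ≈ 26.3 t

v_e = Isp · g₀ = 934 × 9.80665 = 9159.4 m/s.
Rocket equation: m₀/m_f = exp(Δv / v_e) = exp(6390 / 9159.4) = exp(0.6976) = 2.0090.
m₀ = m_f × 2.0090 = 13.1 × 2.0090 = 26.3179 t.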